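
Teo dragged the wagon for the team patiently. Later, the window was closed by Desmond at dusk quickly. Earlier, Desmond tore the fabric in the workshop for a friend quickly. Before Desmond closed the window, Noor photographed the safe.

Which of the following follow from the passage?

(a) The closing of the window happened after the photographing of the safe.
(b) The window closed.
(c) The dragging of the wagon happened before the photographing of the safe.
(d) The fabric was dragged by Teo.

(a) Entailed — the narrative places the photographing before the closing.
(b) Entailed — 'Desmond closed the window' is causative; it entails the inchoative 'the window closed'.
(c) Not entailed — the narrative doesn't order the dragging relative to the photographing.
(d) Not entailed — Teo dragged the wagon, not the fabric; the fabric belongs to the tearing event.

(a), (b)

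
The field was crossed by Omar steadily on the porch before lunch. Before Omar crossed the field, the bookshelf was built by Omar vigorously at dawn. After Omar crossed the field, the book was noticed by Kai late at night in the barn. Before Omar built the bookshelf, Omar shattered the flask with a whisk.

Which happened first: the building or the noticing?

the building

The connectives place the building before the noticing.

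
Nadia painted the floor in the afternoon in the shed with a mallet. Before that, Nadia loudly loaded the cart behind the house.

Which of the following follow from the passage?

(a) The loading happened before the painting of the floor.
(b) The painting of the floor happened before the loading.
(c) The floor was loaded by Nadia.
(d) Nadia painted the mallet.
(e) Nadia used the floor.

(a) Entailed — the narrative places the loading before the painting.
(b) Not entailed — the narrative places the loading before the painting, not after.
(c) Not entailed — Nadia loaded the cart, not the floor; the floor belongs to the painting event.
(d) Not entailed — the mallet is the instrument, not what was painted.
(e) Not entailed — the floor is the patient, not an instrument — Nadia used a mallet.

(a)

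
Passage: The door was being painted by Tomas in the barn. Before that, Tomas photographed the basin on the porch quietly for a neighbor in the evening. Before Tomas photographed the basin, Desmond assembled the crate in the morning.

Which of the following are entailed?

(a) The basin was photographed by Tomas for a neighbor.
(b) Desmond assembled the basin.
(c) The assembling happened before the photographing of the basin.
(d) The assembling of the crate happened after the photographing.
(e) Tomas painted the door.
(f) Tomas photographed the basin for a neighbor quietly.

(a) Entailed — the original entails any weakening of itself; this just drops 'in the evening', 'on the porch', 'quietly'.
(b) Not entailed — Desmond assembled the crate, not the basin; the basin belongs to the photographing event.
(c) Entailed — the narrative places the assembling before the photographing.
(d) Not entailed — the narrative places the assembling before the photographing, not after.
(e) Not entailed — 'was painting' is progressive on an accomplishment; it does not entail the completed 'painted'.
(f) Entailed — this follows by dropping conjuncts from the photographing event's description.

(a), (c), (f)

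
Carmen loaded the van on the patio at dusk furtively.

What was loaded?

'the van' marks the patient of the loading event.

the van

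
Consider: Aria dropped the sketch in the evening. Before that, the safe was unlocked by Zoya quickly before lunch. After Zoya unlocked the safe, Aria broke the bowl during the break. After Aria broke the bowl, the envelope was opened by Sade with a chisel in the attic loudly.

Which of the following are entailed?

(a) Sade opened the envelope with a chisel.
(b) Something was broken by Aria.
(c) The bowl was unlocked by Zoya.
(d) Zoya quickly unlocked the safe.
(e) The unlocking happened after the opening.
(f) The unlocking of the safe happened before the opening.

(a) Entailed — this follows by dropping conjuncts from the opening event's description.
(b) Entailed — this follows by dropping conjuncts from the breaking event's description.
(c) Not entailed — Zoya unlocked the safe, not the bowl; the bowl belongs to the breaking event.
(d) Entailed — this follows by dropping conjuncts from the unlocking event's description.
(e) Not entailed — the narrative places the unlocking before the opening, not after.
(f) Entailed — the narrative places the unlocking before the opening.

(a), (b), (d), (f)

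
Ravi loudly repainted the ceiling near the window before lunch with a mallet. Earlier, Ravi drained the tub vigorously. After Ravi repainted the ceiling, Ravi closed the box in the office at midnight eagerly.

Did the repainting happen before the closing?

yes

The narrative orders the repainting before the closing.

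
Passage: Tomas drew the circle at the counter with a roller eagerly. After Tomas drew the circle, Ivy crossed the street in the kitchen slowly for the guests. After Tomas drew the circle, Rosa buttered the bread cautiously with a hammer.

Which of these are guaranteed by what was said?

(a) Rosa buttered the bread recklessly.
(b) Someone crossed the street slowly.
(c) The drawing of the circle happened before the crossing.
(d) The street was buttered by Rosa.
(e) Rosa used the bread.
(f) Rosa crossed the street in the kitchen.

(a) Not entailed — 'recklessly' adds a manner not in (and inconsistent with) the original.
(b) Entailed — this follows by dropping conjuncts from the crossing event's description.
(c) Entailed — the narrative places the drawing before the crossing.
(d) Not entailed — Rosa buttered the bread, not the street; the street belongs to the crossing event.
(e) Not entailed — the bread is the patient, not an instrument — Rosa used a hammer.
(f) Not entailed — the passage has Ivy crossing the street, not Rosa.

(b), (c)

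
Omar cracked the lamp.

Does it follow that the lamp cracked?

'Omar cracked the lamp' is the causative; it entails the inchoative 'the lamp cracked'.

yes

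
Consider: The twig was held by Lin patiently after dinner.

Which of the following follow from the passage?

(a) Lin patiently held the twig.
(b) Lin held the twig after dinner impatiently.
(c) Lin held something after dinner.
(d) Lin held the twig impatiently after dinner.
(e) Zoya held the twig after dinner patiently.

(a), (c)

(a) Entailed — this follows by dropping conjuncts from the holding event's description.
(b) Not entailed — 'impatiently' adds a manner not in (and inconsistent with) the original.
(c) Entailed — dropping 'patiently' and generalizing the patient leaves a sub-description the original still satisfies.
(d) Not entailed — 'impatiently' adds a manner not in (and inconsistent with) the original.
(e) Not entailed — the passage has Lin holding the twig, not Zoya.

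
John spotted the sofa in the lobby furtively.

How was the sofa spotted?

'furtively' marks the manner of the spotting event.

furtively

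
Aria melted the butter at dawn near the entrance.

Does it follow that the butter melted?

'Aria melted the butter' is the causative; it entails the inchoative 'the butter melted'.

yes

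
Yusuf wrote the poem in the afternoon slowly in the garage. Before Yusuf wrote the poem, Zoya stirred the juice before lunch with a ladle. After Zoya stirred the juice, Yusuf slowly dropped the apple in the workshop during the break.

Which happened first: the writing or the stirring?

the stirring

The connectives place the stirring before the writing.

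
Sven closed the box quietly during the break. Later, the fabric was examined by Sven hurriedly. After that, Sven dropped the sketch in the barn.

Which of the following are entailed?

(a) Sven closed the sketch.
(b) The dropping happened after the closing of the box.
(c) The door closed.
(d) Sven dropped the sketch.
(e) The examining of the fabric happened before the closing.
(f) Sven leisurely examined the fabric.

(a) Not entailed — Sven closed the box, not the sketch; the sketch belongs to the dropping event.
(b) Entailed — the narrative places the closing before the dropping.
(c) Not entailed — the box is what closed, not the door.
(d) Entailed — this follows by dropping conjuncts from the dropping event's description.
(e) Not entailed — the narrative places the closing before the examining, not after.
(f) Not entailed — 'leisurely' adds a manner not in (and inconsistent with) the original.

(b), (d)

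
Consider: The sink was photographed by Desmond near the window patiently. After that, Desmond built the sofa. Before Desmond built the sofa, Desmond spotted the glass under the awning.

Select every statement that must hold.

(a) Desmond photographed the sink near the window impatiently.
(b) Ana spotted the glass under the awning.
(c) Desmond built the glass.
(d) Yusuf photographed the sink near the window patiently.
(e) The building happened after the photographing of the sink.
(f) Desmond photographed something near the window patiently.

(a) Not entailed — 'impatiently' adds a manner not in (and inconsistent with) the original.
(b) Not entailed — the passage has Desmond spotting the glass, not Ana.
(c) Not entailed — Desmond built the sofa, not the glass; the glass belongs to the spotting event.
(d) Not entailed — the passage has Desmond photographing the sink, not Yusuf.
(e) Entailed — the narrative places the photographing before the building.
(f) Entailed — generalizing the patient leaves a sub-description the original still satisfies.

(e), (f)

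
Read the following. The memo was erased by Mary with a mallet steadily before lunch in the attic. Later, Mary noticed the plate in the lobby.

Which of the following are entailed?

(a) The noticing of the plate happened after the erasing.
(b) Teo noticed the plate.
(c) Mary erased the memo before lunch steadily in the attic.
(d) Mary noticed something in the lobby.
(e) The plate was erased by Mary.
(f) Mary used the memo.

(a) Entailed — the narrative places the erasing before the noticing.
(b) Not entailed — the passage has Mary noticing the plate, not Teo.
(c) Entailed — every conjunct here is already in the original erasing event.
(d) Entailed — this follows by dropping conjuncts from the noticing event's description.
(e) Not entailed — Mary erased the memo, not the plate; the plate belongs to the noticing event.
(f) Not entailed — the memo is the patient, not an instrument — Mary used a mallet.

(a), (c), (d)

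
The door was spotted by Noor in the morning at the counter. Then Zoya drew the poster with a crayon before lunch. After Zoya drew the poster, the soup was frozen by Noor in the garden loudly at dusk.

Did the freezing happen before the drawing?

The narrative orders the drawing before the freezing.

no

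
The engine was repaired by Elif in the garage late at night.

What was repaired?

the engine

'the engine' marks the patient of the repairing event.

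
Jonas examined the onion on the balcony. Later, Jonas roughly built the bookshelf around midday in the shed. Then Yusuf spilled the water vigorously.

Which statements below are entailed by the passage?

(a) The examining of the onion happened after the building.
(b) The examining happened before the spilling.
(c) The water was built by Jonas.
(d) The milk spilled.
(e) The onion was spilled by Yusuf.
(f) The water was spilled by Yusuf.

(b), (f)

(a) Not entailed — the narrative places the examining before the building, not after.
(b) Entailed — the narrative places the examining before the spilling.
(c) Not entailed — Jonas built the bookshelf, not the water; the water belongs to the spilling event.
(d) Not entailed — the water is what spilled, not the milk.
(e) Not entailed — Yusuf spilled the water, not the onion; the onion belongs to the examining event.
(f) Entailed — this follows by dropping conjuncts from the spilling event's description.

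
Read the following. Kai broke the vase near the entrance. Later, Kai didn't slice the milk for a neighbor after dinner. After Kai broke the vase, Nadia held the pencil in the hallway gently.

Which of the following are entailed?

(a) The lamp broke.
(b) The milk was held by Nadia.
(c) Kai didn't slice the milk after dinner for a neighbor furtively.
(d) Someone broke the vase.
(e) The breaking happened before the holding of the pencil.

(a) Not entailed — the vase is what broke, not the lamp.
(b) Not entailed — Nadia held the pencil, not the milk; the milk belongs to the slicing event.
(c) Entailed — under negation, adding a further restriction is entailed: if no such slicing event occurred, none occurred furtively either.
(d) Entailed — dropping 'near the entrance' and generalizing the agent leaves a sub-description the original still satisfies.
(e) Entailed — the narrative places the breaking before the holding.

(c), (d), (e)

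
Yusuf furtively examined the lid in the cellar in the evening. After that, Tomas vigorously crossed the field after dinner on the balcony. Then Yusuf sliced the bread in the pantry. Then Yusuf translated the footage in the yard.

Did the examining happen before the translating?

yes

The narrative orders the examining before the translating.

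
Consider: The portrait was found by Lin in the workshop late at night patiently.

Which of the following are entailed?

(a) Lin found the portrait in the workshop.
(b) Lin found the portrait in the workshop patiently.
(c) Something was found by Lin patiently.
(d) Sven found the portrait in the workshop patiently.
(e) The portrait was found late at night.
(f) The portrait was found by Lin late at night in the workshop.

(a), (b), (c), (e), (f)

(a) Entailed — this follows by dropping conjuncts from the finding event's description.
(b) Entailed — every conjunct here is already in the original finding event.
(c) Entailed — every conjunct here is already in the original finding event.
(d) Not entailed — the passage has Lin finding the portrait, not Sven.
(e) Entailed — the original entails any weakening of itself; this just drops 'patiently', 'in the workshop' and generalizes the agent.
(f) Entailed — the original entails any weakening of itself; this just drops 'patiently'.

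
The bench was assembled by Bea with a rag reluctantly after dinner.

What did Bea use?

'with a rag' marks the instrument of the assembling event.

a rag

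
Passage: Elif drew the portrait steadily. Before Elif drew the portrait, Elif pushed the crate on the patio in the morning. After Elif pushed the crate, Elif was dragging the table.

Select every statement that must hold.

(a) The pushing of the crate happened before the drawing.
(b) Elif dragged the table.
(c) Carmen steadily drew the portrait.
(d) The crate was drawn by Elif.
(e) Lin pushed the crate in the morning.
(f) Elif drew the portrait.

(a) Entailed — the narrative places the pushing before the drawing.
(b) Entailed — 'drag' is an activity; 'was dragging' entails that some dragging happened, so 'dragged' holds.
(c) Not entailed — the passage has Elif drawing the portrait, not Carmen.
(d) Not entailed — Elif drew the portrait, not the crate; the crate belongs to the pushing event.
(e) Not entailed — the passage has Elif pushing the crate, not Lin.
(f) Entailed — dropping 'steadily' leaves a sub-description the original still satisfies.

(a), (b), (f)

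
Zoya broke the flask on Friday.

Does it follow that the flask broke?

yes

'Zoya broke the flask' is the causative; it entails the inchoative 'the flask broke'.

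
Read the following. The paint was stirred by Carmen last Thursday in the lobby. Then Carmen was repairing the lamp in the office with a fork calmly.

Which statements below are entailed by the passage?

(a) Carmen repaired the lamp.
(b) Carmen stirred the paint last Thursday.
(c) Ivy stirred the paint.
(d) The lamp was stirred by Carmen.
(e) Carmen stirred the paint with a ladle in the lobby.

(a) Not entailed — 'was repairing' is progressive on an accomplishment; it does not entail the completed 'repaired'.
(b) Entailed — dropping 'in the lobby' leaves a sub-description the original still satisfies.
(c) Not entailed — the passage has Carmen stirring the paint, not Ivy.
(d) Not entailed — Carmen stirred the paint, not the lamp; the lamp belongs to the repairing event.
(e) Not entailed — 'with a ladle' adds information not in the original event.

(b)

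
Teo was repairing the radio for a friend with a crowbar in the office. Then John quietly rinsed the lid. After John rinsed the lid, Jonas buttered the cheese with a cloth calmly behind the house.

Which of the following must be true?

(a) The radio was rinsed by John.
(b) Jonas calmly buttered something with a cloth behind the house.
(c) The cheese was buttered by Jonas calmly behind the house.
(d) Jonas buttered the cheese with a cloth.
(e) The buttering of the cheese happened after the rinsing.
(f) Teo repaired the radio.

(a) Not entailed — John rinsed the lid, not the radio; the radio belongs to the repairing event.
(b) Entailed — this follows by dropping conjuncts from the buttering event's description.
(c) Entailed — this follows by dropping conjuncts from the buttering event's description.
(d) Entailed — dropping 'calmly', 'behind the house' leaves a sub-description the original still satisfies.
(e) Entailed — the narrative places the rinsing before the buttering.
(f) Not entailed — 'was repairing' is progressive on an accomplishment; it does not entail the completed 'repaired'.

(b), (c), (d), (e)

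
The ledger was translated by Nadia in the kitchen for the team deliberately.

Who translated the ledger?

'Nadia' marks the agent of the translating event.

Nadia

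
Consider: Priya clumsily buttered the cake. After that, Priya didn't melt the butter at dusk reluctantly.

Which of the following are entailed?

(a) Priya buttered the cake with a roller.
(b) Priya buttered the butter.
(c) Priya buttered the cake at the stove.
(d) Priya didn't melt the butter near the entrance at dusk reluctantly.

(d)

(a) Not entailed — 'with a roller' adds information not in the original event.
(b) Not entailed — Priya buttered the cake, not the butter; the butter belongs to the melting event.
(c) Not entailed — 'at the stove' adds information not in the original event.
(d) Entailed — under negation, adding a further restriction is entailed: if no such melting event occurred, none occurred near the entrance either.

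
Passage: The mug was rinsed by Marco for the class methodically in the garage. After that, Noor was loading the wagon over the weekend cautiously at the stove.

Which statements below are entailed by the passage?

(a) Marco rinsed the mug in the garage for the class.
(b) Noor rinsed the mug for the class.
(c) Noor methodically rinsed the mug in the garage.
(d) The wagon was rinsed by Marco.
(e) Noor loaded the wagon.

(a) Entailed — dropping 'methodically' leaves a sub-description the original still satisfies.
(b) Not entailed — the passage has Marco rinsing the mug, not Noor.
(c) Not entailed — the passage has Marco rinsing the mug, not Noor.
(d) Not entailed — Marco rinsed the mug, not the wagon; the wagon belongs to the loading event.
(e) Not entailed — 'was loading' is progressive on an accomplishment; it does not entail the completed 'loaded'.

(a)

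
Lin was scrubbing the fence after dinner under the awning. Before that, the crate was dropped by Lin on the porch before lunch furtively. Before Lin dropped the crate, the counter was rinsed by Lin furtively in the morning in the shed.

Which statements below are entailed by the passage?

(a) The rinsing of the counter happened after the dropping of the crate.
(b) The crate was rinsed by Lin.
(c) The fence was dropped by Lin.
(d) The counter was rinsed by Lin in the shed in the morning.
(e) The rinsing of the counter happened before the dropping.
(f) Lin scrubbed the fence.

(d), (e), (f)

(a) Not entailed — the narrative places the rinsing before the dropping, not after.
(b) Not entailed — Lin rinsed the counter, not the crate; the crate belongs to the dropping event.
(c) Not entailed — Lin dropped the crate, not the fence; the fence belongs to the scrubbing event.
(d) Entailed — this follows by dropping conjuncts from the rinsing event's description.
(e) Entailed — the narrative places the rinsing before the dropping.
(f) Entailed — 'scrub' is an activity; 'was scrubbing' entails that some scrubbing happened, so 'scrubbed' holds.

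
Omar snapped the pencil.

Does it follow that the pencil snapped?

'Omar snapped the pencil' is the causative; it entails the inchoative 'the pencil snapped'.

yes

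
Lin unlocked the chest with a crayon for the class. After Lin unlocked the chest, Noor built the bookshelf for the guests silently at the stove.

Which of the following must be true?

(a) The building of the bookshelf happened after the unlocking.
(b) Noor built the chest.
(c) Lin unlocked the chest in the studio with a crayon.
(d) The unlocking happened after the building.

(a)

(a) Entailed — the narrative places the unlocking before the building.
(b) Not entailed — Noor built the bookshelf, not the chest; the chest belongs to the unlocking event.
(c) Not entailed — 'in the studio' adds information not in the original event.
(d) Not entailed — the narrative places the unlocking before the building, not after.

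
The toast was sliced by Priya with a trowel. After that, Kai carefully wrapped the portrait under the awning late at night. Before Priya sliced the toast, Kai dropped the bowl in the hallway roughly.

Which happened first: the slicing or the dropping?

The connectives place the dropping before the slicing.

the dropping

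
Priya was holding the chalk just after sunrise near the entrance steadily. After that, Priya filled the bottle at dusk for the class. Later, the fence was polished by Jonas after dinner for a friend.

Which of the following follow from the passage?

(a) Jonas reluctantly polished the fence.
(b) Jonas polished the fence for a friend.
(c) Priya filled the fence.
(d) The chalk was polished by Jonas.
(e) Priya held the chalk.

(b), (e)

(a) Not entailed — 'reluctantly' adds information not in the original event.
(b) Entailed — dropping 'after dinner' leaves a sub-description the original still satisfies.
(c) Not entailed — Priya filled the bottle, not the fence; the fence belongs to the polishing event.
(d) Not entailed — Jonas polished the fence, not the chalk; the chalk belongs to the holding event.
(e) Entailed — 'hold' is an activity; 'was holding' entails that some holding happened, so 'held' holds.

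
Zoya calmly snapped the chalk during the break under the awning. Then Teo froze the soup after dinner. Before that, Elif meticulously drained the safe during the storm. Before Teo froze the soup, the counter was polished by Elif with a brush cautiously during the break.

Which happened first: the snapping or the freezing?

the snapping

The connectives place the snapping before the freezing.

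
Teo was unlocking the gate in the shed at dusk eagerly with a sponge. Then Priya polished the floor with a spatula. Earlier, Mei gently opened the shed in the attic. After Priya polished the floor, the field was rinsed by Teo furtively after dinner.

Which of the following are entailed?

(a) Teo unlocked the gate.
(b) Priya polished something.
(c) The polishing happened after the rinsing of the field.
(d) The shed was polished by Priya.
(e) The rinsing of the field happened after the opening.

(a) Not entailed — 'was unlocking' is progressive on an accomplishment; it does not entail the completed 'unlocked'.
(b) Entailed — the original entails any weakening of itself; this just drops 'with a spatula' and generalizes the patient.
(c) Not entailed — the narrative places the polishing before the rinsing, not after.
(d) Not entailed — Priya polished the floor, not the shed; the shed belongs to the opening event.
(e) Entailed — the narrative places the opening before the rinsing.

(b), (e)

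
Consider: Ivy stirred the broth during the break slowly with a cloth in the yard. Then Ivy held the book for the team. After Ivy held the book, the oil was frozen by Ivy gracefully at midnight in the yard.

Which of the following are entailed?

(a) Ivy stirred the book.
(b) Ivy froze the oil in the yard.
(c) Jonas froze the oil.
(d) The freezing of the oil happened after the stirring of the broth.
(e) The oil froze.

(b), (d), (e)

(a) Not entailed — Ivy stirred the broth, not the book; the book belongs to the holding event.
(b) Entailed — dropping 'gracefully', 'at midnight' leaves a sub-description the original still satisfies.
(c) Not entailed — the passage has Ivy freezing the oil, not Jonas.
(d) Entailed — the narrative places the stirring before the freezing.
(e) Entailed — 'Ivy froze the oil' is causative; it entails the inchoative 'the oil froze'.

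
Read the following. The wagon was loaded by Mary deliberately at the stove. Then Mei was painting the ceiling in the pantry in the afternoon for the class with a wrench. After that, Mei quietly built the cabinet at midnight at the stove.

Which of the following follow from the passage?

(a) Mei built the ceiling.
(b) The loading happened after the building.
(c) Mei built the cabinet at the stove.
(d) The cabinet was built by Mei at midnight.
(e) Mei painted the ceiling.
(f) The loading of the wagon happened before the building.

(a) Not entailed — Mei built the cabinet, not the ceiling; the ceiling belongs to the painting event.
(b) Not entailed — the narrative places the loading before the building, not after.
(c) Entailed — this follows by dropping conjuncts from the building event's description.
(d) Entailed — every conjunct here is already in the original building event.
(e) Not entailed — 'was painting' is progressive on an accomplishment; it does not entail the completed 'painted'.
(f) Entailed — the narrative places the loading before the building.

(c), (d), (f)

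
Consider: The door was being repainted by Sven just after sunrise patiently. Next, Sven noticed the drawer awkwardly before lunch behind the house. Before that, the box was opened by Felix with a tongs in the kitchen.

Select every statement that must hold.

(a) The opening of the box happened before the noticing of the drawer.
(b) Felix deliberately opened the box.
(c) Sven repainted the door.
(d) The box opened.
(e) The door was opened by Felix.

(a), (d)

(a) Entailed — the narrative places the opening before the noticing.
(b) Not entailed — 'deliberately' adds information not in the original event.
(c) Not entailed — 'was repainting' is progressive on an accomplishment; it does not entail the completed 'repainted'.
(d) Entailed — 'Felix opened the box' is causative; it entails the inchoative 'the box opened'.
(e) Not entailed — Felix opened the box, not the door; the door belongs to the repainting event.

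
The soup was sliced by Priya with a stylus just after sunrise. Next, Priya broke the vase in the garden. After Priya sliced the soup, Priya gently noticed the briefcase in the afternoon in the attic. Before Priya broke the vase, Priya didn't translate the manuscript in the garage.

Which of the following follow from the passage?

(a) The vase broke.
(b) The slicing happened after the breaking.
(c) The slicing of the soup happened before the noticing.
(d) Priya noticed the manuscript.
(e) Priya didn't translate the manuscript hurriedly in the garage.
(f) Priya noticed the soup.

(a) Entailed — 'Priya broke the vase' is causative; it entails the inchoative 'the vase broke'.
(b) Not entailed — the narrative places the slicing before the breaking, not after.
(c) Entailed — the narrative places the slicing before the noticing.
(d) Not entailed — Priya noticed the briefcase, not the manuscript; the manuscript belongs to the translating event.
(e) Entailed — under negation, adding a further restriction is entailed: if no such translating event occurred, none occurred hurriedly either.
(f) Not entailed — Priya noticed the briefcase, not the soup; the soup belongs to the slicing event.

(a), (c), (e)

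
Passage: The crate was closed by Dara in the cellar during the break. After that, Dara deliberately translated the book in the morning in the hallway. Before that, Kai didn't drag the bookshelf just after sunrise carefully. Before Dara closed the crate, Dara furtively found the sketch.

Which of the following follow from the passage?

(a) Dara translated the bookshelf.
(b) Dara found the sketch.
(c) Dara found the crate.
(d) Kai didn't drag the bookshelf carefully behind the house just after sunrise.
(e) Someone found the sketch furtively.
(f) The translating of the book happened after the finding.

(a) Not entailed — Dara translated the book, not the bookshelf; the bookshelf belongs to the dragging event.
(b) Entailed — dropping 'furtively' leaves a sub-description the original still satisfies.
(c) Not entailed — Dara found the sketch, not the crate; the crate belongs to the closing event.
(d) Entailed — under negation, adding a further restriction is entailed: if no such dragging event occurred, none occurred behind the house either.
(e) Entailed — this follows by dropping conjuncts from the finding event's description.
(f) Entailed — the narrative places the finding before the translating.

(b), (d), (e), (f)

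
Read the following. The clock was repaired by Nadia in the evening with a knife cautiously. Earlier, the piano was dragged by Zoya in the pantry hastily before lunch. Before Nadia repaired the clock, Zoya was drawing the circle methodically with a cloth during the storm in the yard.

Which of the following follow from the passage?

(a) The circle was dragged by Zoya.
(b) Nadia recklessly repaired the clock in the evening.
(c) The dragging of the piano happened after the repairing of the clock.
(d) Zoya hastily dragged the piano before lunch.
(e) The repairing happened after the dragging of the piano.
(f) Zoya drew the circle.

(d), (e)

(a) Not entailed — Zoya dragged the piano, not the circle; the circle belongs to the drawing event.
(b) Not entailed — 'recklessly' adds a manner not in (and inconsistent with) the original.
(c) Not entailed — the narrative places the dragging before the repairing, not after.
(d) Entailed — dropping 'in the pantry' leaves a sub-description the original still satisfies.
(e) Entailed — the narrative places the dragging before the repairing.
(f) Not entailed — 'was drawing' is progressive on an accomplishment; it does not entail the completed 'drew'.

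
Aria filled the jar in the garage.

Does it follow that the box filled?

Nothing is said about any box; only the jar is affected.

no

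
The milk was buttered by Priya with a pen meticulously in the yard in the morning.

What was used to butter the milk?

a pen

'with a pen' marks the instrument of the buttering event.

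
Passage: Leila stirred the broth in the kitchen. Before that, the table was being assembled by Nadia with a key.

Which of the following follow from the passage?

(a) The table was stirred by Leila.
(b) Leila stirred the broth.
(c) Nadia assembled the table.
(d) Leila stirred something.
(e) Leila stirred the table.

(b), (d)

(a) Not entailed — Leila stirred the broth, not the table; the table belongs to the assembling event.
(b) Entailed — every conjunct here is already in the original stirring event.
(c) Not entailed — 'was assembling' is progressive on an accomplishment; it does not entail the completed 'assembled'.
(d) Entailed — dropping 'in the kitchen' and generalizing the patient leaves a sub-description the original still satisfies.
(e) Not entailed — Leila stirred the broth, not the table; the table belongs to the assembling event.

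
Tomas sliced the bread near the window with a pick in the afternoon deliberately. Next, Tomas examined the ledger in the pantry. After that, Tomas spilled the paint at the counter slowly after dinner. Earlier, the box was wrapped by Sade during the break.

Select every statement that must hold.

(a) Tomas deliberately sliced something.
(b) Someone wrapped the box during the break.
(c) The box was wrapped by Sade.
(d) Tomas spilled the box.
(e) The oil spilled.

(a), (b), (c)

(a) Entailed — dropping 'with a pick', 'in the afternoon', 'near the window' and generalizing the patient leaves a sub-description the original still satisfies.
(b) Entailed — this follows by dropping conjuncts from the wrapping event's description.
(c) Entailed — every conjunct here is already in the original wrapping event.
(d) Not entailed — Tomas spilled the paint, not the box; the box belongs to the wrapping event.
(e) Not entailed — the paint is what spilled, not the oil.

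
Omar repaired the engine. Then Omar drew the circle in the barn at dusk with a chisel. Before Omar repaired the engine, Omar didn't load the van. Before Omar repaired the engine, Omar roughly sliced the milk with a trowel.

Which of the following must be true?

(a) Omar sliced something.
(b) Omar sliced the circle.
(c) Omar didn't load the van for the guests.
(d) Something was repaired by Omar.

(a), (c), (d)

(a) Entailed — dropping 'with a trowel', 'roughly' and generalizing the patient leaves a sub-description the original still satisfies.
(b) Not entailed — Omar sliced the milk, not the circle; the circle belongs to the drawing event.
(c) Entailed — under negation, adding a further restriction is entailed: if no such loading event occurred, none occurred for the guests either.
(d) Entailed — every conjunct here is already in the original repairing event.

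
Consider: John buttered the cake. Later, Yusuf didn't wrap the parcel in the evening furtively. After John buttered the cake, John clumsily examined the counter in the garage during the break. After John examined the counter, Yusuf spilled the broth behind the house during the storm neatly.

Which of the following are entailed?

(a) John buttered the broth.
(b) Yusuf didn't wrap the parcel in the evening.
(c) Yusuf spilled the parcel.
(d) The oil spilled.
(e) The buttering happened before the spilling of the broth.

(a) Not entailed — John buttered the cake, not the broth; the broth belongs to the spilling event.
(b) Not entailed — dropping 'furtively' under negation is not valid — the original leaves open that Yusuf wrapped the parcel some other way.
(c) Not entailed — Yusuf spilled the broth, not the parcel; the parcel belongs to the wrapping event.
(d) Not entailed — the broth is what spilled, not the oil.
(e) Entailed — the narrative places the buttering before the spilling.

(e)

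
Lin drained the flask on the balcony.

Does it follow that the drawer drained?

no

Nothing is said about any drawer; only the flask is affected.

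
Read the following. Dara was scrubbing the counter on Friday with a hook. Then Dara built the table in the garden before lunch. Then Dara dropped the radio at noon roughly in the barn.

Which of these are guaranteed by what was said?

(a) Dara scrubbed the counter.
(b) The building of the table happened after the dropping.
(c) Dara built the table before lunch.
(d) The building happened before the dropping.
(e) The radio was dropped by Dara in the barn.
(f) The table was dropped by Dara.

(a) Entailed — 'scrub' is an activity; 'was scrubbing' entails that some scrubbing happened, so 'scrubbed' holds.
(b) Not entailed — the narrative places the building before the dropping, not after.
(c) Entailed — this follows by dropping conjuncts from the building event's description.
(d) Entailed — the narrative places the building before the dropping.
(e) Entailed — dropping 'roughly', 'at noon' leaves a sub-description the original still satisfies.
(f) Not entailed — Dara dropped the radio, not the table; the table belongs to the building event.

(a), (c), (d), (e)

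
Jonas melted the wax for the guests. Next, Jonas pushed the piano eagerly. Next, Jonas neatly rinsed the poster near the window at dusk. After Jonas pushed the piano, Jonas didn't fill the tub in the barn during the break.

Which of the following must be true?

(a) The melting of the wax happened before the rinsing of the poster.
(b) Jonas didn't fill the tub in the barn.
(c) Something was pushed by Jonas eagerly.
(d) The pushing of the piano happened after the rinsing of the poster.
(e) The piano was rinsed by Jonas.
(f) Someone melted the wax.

(a) Entailed — the narrative places the melting before the rinsing.
(b) Not entailed — dropping 'during the break' under negation is not valid — the original leaves open that Jonas filled the tub some other way.
(c) Entailed — the original entails any weakening of itself; this just generalizes the patient.
(d) Not entailed — the narrative places the pushing before the rinsing, not after.
(e) Not entailed — Jonas rinsed the poster, not the piano; the piano belongs to the pushing event.
(f) Entailed — dropping 'for the guests' and generalizing the agent leaves a sub-description the original still satisfies.

(a), (c), (f)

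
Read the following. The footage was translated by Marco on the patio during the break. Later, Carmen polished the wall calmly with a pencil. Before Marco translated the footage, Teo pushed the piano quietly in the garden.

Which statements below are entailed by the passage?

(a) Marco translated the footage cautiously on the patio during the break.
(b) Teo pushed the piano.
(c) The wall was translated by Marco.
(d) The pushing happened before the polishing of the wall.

(a) Not entailed — 'cautiously' adds information not in the original event.
(b) Entailed — dropping 'in the garden', 'quietly' leaves a sub-description the original still satisfies.
(c) Not entailed — Marco translated the footage, not the wall; the wall belongs to the polishing event.
(d) Entailed — the narrative places the pushing before the polishing.

(b), (d)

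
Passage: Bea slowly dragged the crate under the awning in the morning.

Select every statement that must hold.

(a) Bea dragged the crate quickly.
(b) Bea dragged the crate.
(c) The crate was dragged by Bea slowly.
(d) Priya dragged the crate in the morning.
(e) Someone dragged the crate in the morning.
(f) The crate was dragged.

(b), (c), (e), (f)

(a) Not entailed — 'quickly' adds a manner not in (and inconsistent with) the original.
(b) Entailed — the original entails any weakening of itself; this just drops 'under the awning', 'slowly', 'in the morning'.
(c) Entailed — dropping 'under the awning', 'in the morning' leaves a sub-description the original still satisfies.
(d) Not entailed — the passage has Bea dragging the crate, not Priya.
(e) Entailed — this follows by dropping conjuncts from the dragging event's description.
(f) Entailed — dropping 'under the awning', 'slowly', 'in the morning' and generalizing the agent leaves a sub-description the original still satisfies.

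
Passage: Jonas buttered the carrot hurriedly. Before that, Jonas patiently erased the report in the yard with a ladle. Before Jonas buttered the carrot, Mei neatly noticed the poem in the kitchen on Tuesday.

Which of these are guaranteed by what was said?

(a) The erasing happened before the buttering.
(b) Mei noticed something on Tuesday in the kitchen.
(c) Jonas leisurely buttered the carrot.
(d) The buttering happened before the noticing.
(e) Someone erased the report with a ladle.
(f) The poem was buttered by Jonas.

(a) Entailed — the narrative places the erasing before the buttering.
(b) Entailed — the original entails any weakening of itself; this just drops 'neatly' and generalizes the patient.
(c) Not entailed — 'leisurely' adds a manner not in (and inconsistent with) the original.
(d) Not entailed — the narrative places the noticing before the buttering, not after.
(e) Entailed — every conjunct here is already in the original erasing event.
(f) Not entailed — Jonas buttered the carrot, not the poem; the poem belongs to the noticing event.

(a), (b), (e)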